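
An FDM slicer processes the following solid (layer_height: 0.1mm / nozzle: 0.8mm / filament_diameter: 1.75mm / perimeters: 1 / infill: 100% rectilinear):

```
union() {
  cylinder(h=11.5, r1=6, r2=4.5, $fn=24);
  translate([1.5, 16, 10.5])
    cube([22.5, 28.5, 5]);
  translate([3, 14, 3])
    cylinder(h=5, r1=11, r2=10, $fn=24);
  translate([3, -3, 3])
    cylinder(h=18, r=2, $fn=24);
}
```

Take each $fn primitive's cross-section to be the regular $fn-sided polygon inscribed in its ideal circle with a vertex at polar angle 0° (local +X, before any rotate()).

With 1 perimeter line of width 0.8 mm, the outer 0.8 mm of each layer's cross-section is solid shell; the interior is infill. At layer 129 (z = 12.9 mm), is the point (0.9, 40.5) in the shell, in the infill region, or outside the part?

At z = 12.9 mm: the cone is not intersected at this z (z outside [0, 11.5]); the 22.5×28.5 cube at (1.5, 16) contributes its full rectangle; the cone at (3, 14) does not reach this height (z outside [3, 8]); the r=2 cylinder at (3, -3) contributes a regular 24-gon of circumradius 2; Merging all regions: the 2 present regions are separate (no shared area or edge), so areas and boundary lengths simply add and each stays a separate island — 2 connected regions. Overall, the cross-section has 2 separate islands. The nearest boundary edge runs (1.50, 16.00)→(1.50, 44.50); distance from the point to it = 0.60 mm. The point is not inside any of the regions above, so it lies outside the cross-section (0.60 mm from the nearest boundary).

outside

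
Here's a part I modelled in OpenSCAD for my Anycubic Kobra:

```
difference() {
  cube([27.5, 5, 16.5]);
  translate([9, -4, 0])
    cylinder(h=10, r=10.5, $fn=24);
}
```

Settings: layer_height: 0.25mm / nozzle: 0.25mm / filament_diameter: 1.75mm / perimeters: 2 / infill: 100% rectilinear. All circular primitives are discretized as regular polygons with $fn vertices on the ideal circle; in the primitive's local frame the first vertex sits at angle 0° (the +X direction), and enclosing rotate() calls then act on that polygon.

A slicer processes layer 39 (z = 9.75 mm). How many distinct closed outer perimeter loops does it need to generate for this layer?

At z = 9.75 mm: the cube is present — its section is the full 27.5×5 rectangle; the r=10.5 cylinder at (9, -4) contributes a regular 24-gon of circumradius 10.5; After the difference (first − rest): starting from the 27.5×5 cube, the r=10.5 cylinder at (9, -4) partially overlaps it — only the 79.01 mm² overlap (of its 342.42 mm²) is removed, clipping the outline — 2 connected regions. The result has 2 disconnected regions.

2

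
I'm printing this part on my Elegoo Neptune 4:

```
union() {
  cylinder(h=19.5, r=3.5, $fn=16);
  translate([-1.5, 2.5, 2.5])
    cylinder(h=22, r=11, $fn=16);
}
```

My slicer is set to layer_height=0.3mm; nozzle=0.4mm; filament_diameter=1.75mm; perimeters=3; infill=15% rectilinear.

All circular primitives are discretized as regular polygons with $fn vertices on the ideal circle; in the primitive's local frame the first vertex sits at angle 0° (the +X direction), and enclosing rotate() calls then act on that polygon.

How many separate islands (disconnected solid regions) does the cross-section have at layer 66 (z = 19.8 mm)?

At z = 19.8 mm: the cylinder is not intersected at this z (z outside [0, 19.5]); the cylinder at (-1.5, 2.5): section is a regular 16-gon, circumradius r=11; Taking the union: only the r=11 cylinder at (-1.5, 2.5) is present, so the union is just that shape — 1 connected region. Overall, the cross-section is a single solid region. Island count = 1.

1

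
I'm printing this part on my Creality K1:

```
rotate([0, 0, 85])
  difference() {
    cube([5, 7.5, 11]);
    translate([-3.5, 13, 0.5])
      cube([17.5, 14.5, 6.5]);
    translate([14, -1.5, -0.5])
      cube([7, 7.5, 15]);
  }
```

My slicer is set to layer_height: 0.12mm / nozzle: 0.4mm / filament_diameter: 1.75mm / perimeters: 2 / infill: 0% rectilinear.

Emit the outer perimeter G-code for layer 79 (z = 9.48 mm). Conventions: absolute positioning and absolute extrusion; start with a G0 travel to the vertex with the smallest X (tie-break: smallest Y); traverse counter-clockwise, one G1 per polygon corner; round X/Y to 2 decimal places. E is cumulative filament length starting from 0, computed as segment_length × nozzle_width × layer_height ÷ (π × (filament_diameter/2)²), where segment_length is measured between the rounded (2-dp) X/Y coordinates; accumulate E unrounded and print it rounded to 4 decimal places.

At z = 9.48 mm: the 5×7.5 cube contributes its full rectangle; the cube at (-3.5, 13) is not intersected at this z (z outside [0.5, 7]); the cube at (14, -1.5) is present — its section is the full 7×7.5 rectangle; Taking the first minus the rest: starting from the 5×7.5 cube, the 7×7.5 cube at (14, -1.5) misses the remaining region (no effect) — 1 connected region; (whole slice rotated 85° about Z — lengths, areas and connectivity unchanged). The outline is a single polygon with 4 vertices. Extrusion per mm of travel: 0.4 × 0.12 / (π × 0.875²) = 0.019956. Accumulating E over each segment gives final E = 0.4990.

G0 X-7.47 Y0.65 Z9.48
G1 X0.00 Y0.00 E0.1496
G1 X0.44 Y4.98 E0.2494
G1 X-7.04 Y5.63 E0.3992
G1 X-7.47 Y0.65 E0.4990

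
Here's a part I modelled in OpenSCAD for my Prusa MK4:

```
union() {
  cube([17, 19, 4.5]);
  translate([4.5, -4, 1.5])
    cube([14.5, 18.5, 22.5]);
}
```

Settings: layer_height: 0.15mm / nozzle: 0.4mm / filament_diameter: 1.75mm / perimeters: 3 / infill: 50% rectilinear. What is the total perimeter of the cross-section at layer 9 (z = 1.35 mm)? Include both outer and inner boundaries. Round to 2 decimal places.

72.00 mm

At z = 1.35 mm: the cube (footprint 17×19) is included at this height (perimeter 72.00 mm); the cube at (4.5, -4) is not intersected at this z (z outside [1.5, 24]); Taking the union: only the 17×19 cube is present, so the union is just that shape — boundary = 72.00 mm. Overall, the cross-section is a single solid region. Total boundary length (outer) = 72.00 mm.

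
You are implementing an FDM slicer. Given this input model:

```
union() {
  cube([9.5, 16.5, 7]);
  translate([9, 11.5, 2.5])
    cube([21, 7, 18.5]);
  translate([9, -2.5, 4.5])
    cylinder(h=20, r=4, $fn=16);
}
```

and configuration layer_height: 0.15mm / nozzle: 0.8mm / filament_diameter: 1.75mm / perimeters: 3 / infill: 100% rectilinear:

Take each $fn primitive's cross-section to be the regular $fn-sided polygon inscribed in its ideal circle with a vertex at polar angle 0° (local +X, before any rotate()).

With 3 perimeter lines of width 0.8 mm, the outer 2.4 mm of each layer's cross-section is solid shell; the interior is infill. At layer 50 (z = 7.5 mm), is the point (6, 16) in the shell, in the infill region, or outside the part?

At z = 7.5 mm: the cube is not intersected at this z (z outside [0, 7]); the cube at (9, 11.5) is present — its section is the full 21×7 rectangle; the r=4 cylinder at (9, -2.5) gives a regular 16-gon of circumradius 4 (constant along its height); Taking the union: the 2 present regions are separate (no shared area or edge), so areas and boundary lengths simply add and each stays a separate island — 2 connected regions. Overall, the cross-section has 2 separate islands. The nearest boundary edge runs (9.00, 11.50)→(9.00, 18.50); distance from the point to it = 3.00 mm. The point is not inside any of the regions above, so it lies outside the cross-section (3.00 mm from the nearest boundary).

outside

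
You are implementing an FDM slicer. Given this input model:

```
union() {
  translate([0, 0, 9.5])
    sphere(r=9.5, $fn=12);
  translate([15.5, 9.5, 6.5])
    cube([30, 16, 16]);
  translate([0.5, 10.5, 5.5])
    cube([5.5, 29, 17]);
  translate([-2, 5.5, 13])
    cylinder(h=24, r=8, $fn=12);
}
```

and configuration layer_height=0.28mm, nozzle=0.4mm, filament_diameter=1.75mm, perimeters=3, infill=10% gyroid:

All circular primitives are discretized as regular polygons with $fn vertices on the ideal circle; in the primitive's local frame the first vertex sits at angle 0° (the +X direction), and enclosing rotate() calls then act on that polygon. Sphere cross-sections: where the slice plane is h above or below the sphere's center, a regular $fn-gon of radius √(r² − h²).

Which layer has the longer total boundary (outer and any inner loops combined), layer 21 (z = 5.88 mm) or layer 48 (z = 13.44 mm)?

layer 48 (z = 13.44 mm)

Layer 21 (z = 5.88): the r=9.5 sphere slices to a regular 12-gon of circumradius 8.783 (√(r²−h²) with h=3.62 from center) (perimeter = 2·12·8.783·sin(180°/12) = 54.56 mm); the cube at (15.5, 9.5) is not intersected at this z (z outside [6.5, 22.5]); the cube at (0.5, 10.5) is present — its section is the full 5.5×29 rectangle (perimeter 69.00 mm); the cylinder at (-2, 5.5) is absent (z outside [13, 37]); Taking the union: the 2 present regions are separate (no shared area or edge), so areas and boundary lengths simply add and each stays a separate island — boundary = 123.56 mm. So its perimeter = 123.56 mm. Layer 48 (z = 13.44): the sphere: section is a regular 12-gon, circumradius = √(r²−h²) = √(9.5²−3.94²) = 8.644 (perimeter = 2·12·8.644·sin(180°/12) = 53.70 mm); the 30×16 cube at (15.5, 9.5) contributes its full rectangle (perimeter 92.00 mm); the cube at (0.5, 10.5) (footprint 5.5×29) is included at this height (perimeter 69.00 mm); the r=8 cylinder at (-2, 5.5) contributes a regular 12-gon of circumradius 8 (perimeter = 2·12·8.000·sin(180°/12) = 49.69 mm); Taking the union: the regions partially overlap (shared area 119.39 mm²), so the edge portions inside another operand are dropped and the merged outline is re-measured after clipping — boundary = 214.86 mm. So its perimeter = 214.86 mm. Layer 48 is larger (214.86 vs 123.56 mm).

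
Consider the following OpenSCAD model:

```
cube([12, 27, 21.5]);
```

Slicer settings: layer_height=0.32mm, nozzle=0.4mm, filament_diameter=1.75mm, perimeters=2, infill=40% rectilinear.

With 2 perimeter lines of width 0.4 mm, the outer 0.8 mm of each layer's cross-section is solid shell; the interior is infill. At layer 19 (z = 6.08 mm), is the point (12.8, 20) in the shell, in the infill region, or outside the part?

At z = 6.08 mm: the cube (footprint 12×27) is included at this height. Overall, the cross-section is a single solid region. The nearest boundary edge runs (12.00, 0.00)→(12.00, 27.00); distance from the point to it = 0.80 mm. The point is not inside any of the regions above, so it lies outside the cross-section (0.80 mm from the nearest boundary).

outside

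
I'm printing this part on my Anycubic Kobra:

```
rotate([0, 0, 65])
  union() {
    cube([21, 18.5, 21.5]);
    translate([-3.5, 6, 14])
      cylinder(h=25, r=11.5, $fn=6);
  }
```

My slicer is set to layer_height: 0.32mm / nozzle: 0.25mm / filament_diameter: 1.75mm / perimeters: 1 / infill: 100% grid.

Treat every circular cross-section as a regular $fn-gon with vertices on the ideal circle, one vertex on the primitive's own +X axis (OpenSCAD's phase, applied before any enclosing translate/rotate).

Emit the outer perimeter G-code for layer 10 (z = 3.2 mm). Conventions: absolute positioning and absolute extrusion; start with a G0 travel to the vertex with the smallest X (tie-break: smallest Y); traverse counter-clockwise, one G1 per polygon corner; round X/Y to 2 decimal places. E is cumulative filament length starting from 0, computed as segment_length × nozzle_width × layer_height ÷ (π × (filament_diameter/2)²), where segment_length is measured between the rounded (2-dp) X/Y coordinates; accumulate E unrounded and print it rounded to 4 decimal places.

G0 X-16.77 Y7.82 Z3.20
G1 X0.00 Y0.00 E0.6154
G1 X8.87 Y19.03 E1.3138
G1 X-7.89 Y26.85 E1.9289
G1 X-16.77 Y7.82 E2.6273

At z = 3.2 mm: the cube (footprint 21×18.5) is included at this height; the cylinder at (-3.5, 6) is not intersected at this z (z outside [14, 39]); Taking the union: only the 21×18.5 cube is present, so the union is just that shape — 1 connected region; (whole slice rotated 65° about Z — lengths, areas and connectivity unchanged). The outline is a single polygon with 4 vertices. Extrusion per mm of travel: 0.25 × 0.32 / (π × 0.875²) = 0.033260. Accumulating E over each segment gives final E = 2.6273.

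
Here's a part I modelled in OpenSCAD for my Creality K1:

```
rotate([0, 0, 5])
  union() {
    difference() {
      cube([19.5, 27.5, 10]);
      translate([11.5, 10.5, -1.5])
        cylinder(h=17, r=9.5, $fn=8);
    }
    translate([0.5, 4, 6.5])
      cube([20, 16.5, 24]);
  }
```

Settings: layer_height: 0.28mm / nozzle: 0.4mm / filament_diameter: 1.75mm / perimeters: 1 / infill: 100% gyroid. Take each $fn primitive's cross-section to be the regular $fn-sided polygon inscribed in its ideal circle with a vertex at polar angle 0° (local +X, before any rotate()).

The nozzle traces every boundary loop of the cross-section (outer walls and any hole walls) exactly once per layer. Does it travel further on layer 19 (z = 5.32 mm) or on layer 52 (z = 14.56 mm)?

Layer 19 (z = 5.32): the cube is present — its section is the full 19.5×27.5 rectangle (perimeter 94.00 mm); the cylinder at (11.5, 10.5): section is a regular 8-gon, circumradius r=9.5 (perimeter = 2·8·9.500·sin(180°/8) = 58.17 mm); Subtracting the remaining from the first: starting from the 19.5×27.5 cube, the r=9.5 cylinder at (11.5, 10.5) partially overlaps it — only the 249.83 mm² overlap (of its 255.27 mm²) is removed, clipping the outline — boundary = 137.09 mm; the cube at (0.5, 4) is not intersected at this z (z outside [6.5, 30.5]); Merging all regions: only the result so far is present, so the union is just that shape — boundary = 137.09 mm; (whole slice rotated 5° about Z — lengths, areas and connectivity unchanged). So its perimeter = 137.09 mm. Layer 52 (z = 14.56): the cube is not intersected at this z (z outside [0, 10]); the r=9.5 cylinder at (11.5, 10.5) gives a regular 8-gon of circumradius 9.5 (constant along its height) (perimeter = 2·8·9.500·sin(180°/8) = 58.17 mm); Subtracting the remaining from the first: the first operand is absent here, so nothing remains; the cube at (0.5, 4) is present — its section is the full 20×16.5 rectangle (perimeter 73.00 mm); Taking the union: only the 20×16.5 cube at (0.5, 4) is present, so the union is just that shape — boundary = 73.00 mm; (whole slice rotated 5° about Z — lengths, areas and connectivity unchanged). So its perimeter = 73.00 mm. Layer 19 is larger (137.09 vs 73.00 mm).

layer 19 (z = 5.32 mm)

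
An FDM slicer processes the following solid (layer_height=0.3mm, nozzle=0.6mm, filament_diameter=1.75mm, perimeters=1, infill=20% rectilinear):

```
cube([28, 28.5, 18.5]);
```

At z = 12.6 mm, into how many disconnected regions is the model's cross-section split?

1

At z = 12.6 mm: the cube (footprint 28×28.5) is included at this height. The result has 1 disconnected region.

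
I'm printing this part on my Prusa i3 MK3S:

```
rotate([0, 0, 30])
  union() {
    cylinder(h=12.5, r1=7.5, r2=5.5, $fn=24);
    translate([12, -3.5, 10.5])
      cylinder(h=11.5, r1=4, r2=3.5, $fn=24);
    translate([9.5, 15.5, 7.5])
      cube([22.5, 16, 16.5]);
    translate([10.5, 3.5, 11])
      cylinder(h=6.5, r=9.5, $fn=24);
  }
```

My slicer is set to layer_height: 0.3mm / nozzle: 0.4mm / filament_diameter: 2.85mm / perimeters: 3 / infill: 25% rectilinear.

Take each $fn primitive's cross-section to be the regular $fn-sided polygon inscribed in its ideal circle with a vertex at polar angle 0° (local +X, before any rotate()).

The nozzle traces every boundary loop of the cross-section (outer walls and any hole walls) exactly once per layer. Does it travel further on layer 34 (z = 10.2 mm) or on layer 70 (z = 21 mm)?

layer 34 (z = 10.2 mm)

Layer 34 (z = 10.2): the cone: at t=0.816 of its height the radius interpolates to r₁+(r₂−r₁)t = 5.868, giving a regular 24-gon of that circumradius (perimeter = 2·24·5.868·sin(180°/24) = 36.76 mm); the cone at (12, -3.5) is absent (z outside [10.5, 22]); the cube at (9.5, 15.5) is present — its section is the full 22.5×16 rectangle (perimeter 77.00 mm); the cylinder at (10.5, 3.5) does not reach this height (z outside [11, 17.5]); Taking the union: the 2 present regions are separate (no shared area or edge), so areas and boundary lengths simply add and each stays a separate island — boundary = 113.76 mm; (rotated 30° about Z; rotation is an isometry so areas/perimeters/island counts are preserved). So its perimeter = 113.76 mm. Layer 70 (z = 21): the cone is not intersected at this z (z outside [0, 12.5]); the cone at (12, -3.5): at t=0.913 of its height the radius interpolates to r₁+(r₂−r₁)t = 3.543, giving a regular 24-gon of that circumradius (perimeter = 2·24·3.543·sin(180°/24) = 22.20 mm); the cube at (9.5, 15.5) is present — its section is the full 22.5×16 rectangle (perimeter 77.00 mm); the cylinder at (10.5, 3.5) is not intersected at this z (z outside [11, 17.5]); Merging all regions: the 2 present regions are separate (no shared area or edge), so areas and boundary lengths simply add and each stays a separate island — boundary = 99.20 mm; (whole slice rotated 30° about Z — lengths, areas and connectivity unchanged). So its perimeter = 99.20 mm. Layer 34 is larger (113.76 vs 99.20 mm).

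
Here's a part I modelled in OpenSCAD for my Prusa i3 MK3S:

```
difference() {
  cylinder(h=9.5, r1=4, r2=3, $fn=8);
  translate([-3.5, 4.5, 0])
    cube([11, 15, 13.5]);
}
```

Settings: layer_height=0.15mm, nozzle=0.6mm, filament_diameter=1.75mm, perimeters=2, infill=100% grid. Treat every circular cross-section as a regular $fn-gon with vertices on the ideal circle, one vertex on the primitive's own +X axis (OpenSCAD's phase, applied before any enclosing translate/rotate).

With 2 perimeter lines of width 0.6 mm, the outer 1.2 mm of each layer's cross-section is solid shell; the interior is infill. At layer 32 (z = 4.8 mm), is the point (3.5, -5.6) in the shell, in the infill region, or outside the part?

outside

At z = 4.8 mm: the cone contributes a regular 8-gon of circumradius 3.495 (interpolated between r1=4 and r2=3 at t=0.505); the cube at (-3.5, 4.5) is present — its section is the full 11×15 rectangle; After the difference (first − rest): starting from the cone, the 11×15 cube at (-3.5, 4.5) misses the remaining region (no effect) — 1 connected region. Overall, the cross-section is a single solid region. The nearest boundary edge runs (2.47, -2.47)→(-0.00, -3.49); distance from the point to it = 3.28 mm. The point is not inside any of the regions above, so it lies outside the cross-section (3.28 mm from the nearest boundary).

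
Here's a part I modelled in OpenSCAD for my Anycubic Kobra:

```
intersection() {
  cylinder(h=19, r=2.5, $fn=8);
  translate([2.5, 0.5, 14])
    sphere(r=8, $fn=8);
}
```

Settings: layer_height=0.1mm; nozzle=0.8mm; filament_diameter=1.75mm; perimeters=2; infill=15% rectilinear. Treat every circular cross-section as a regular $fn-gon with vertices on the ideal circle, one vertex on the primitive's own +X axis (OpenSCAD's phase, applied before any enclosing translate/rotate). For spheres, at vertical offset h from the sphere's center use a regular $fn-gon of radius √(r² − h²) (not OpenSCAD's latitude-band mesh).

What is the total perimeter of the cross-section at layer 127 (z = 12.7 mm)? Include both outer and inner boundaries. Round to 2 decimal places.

15.31 mm

At z = 12.7 mm: the r=2.5 cylinder gives a regular 8-gon of circumradius 2.5 (constant along its height) (perimeter = 2·8·2.500·sin(180°/8) = 15.31 mm); the r=8 sphere at (2.5, 0.5) contributes a regular 8-gon of circumradius √(8²−1.3²) = 7.894 (perimeter = 2·8·7.894·sin(180°/8) = 48.33 mm); Taking the intersection: the r=2.5 cylinder lies inside the r=8 sphere at (2.5, 0.5), so it is kept whole — boundary = 15.31 mm. Overall, the cross-section is a single solid region. Total boundary length (outer) = 15.31 mm.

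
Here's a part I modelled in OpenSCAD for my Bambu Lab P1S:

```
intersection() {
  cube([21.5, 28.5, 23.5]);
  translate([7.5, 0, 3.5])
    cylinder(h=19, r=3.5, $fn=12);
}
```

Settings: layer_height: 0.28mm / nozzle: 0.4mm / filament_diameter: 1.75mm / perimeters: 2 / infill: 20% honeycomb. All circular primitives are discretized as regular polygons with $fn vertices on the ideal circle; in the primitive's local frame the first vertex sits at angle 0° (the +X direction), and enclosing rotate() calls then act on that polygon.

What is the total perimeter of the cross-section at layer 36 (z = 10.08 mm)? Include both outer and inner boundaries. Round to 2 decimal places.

17.87 mm

At z = 10.08 mm: the 21.5×28.5 cube contributes its full rectangle (perimeter 100.00 mm); the r=3.5 cylinder at (7.5, 0) gives a regular 12-gon of circumradius 3.5 (constant along its height) (perimeter = 2·12·3.500·sin(180°/12) = 21.74 mm); After intersecting: the r=3.5 cylinder at (7.5, 0) partially overlaps the 21.5×28.5 cube; clipping to the common part keeps 18.38 mm² — boundary = 17.87 mm. Overall, the cross-section is a single solid region. Total boundary length (outer) = 17.87 mm.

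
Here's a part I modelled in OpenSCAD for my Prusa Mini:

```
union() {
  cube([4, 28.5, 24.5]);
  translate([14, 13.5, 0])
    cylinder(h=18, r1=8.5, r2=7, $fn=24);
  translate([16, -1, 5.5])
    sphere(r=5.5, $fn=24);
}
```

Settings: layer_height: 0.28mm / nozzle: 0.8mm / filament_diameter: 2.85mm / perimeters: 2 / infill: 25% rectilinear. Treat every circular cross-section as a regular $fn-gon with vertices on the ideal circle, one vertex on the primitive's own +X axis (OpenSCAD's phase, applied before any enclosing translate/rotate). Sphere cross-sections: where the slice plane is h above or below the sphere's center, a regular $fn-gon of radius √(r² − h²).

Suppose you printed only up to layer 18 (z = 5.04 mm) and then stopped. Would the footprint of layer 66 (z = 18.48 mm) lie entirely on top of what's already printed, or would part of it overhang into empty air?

Compare the two slices. At z = 5.04: the cube is present — its section is the full 4×28.5 rectangle (area 114.00 mm²); the cone at (14, 13.5) contributes a regular 24-gon of circumradius 8.080 (interpolated between r1=8.5 and r2=7 at t=0.280) (area = (24/2)·8.080²·sin(360°/24) = 202.77 mm²); the r=5.5 sphere at (16, -1) slices to a regular 24-gon of circumradius 5.481 (√(r²−h²) with h=0.46 from center) (area = (24/2)·5.481²·sin(360°/24) = 93.29 mm²); Merging all regions: the 3 present regions are separate (no shared area or edge), so areas and boundary lengths simply add and each stays a separate island — area = 410.06 mm². At z = 18.48: the cube (footprint 4×28.5) is included at this height (area 114.00 mm²); the cone at (14, 13.5) is not intersected at this z (z outside [0, 18]); the sphere at (16, -1) does not reach this height (|z−center|=12.980 > r=5.5); Combining (union): only the 4×28.5 cube is present, so the union is just that shape — area = 114.00 mm². Checking containment: the cross-section at z = 18.48 is a subset of the cross-section at z = 5.04.

entirely on top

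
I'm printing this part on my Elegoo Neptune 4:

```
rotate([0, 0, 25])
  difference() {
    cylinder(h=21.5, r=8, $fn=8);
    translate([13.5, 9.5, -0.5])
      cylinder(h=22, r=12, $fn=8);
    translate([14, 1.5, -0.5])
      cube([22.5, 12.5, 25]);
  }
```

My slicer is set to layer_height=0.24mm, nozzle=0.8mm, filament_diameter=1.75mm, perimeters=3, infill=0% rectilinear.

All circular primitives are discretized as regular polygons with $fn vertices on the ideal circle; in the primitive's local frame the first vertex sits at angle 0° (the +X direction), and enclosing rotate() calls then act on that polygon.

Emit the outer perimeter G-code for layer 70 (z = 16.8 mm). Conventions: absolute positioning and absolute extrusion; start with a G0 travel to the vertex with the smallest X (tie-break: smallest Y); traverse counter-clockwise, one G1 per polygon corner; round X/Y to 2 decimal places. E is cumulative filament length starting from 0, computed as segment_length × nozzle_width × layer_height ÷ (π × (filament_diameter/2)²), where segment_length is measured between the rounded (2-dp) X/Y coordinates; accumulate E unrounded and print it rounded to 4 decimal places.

At z = 16.8 mm: the r=8 cylinder contributes a regular 8-gon of circumradius 8; the r=12 cylinder at (13.5, 9.5) gives a regular 8-gon of circumradius 12 (constant along its height); the cube at (14, 1.5) (footprint 22.5×12.5) is included at this height; After the difference (first − rest): starting from the r=8 cylinder, the r=12 cylinder at (13.5, 9.5) partially overlaps it — only the 15.18 mm² overlap (of its 407.29 mm²) is removed, clipping the outline; the 22.5×12.5 cube at (14, 1.5) misses the remaining region (no effect) — 1 connected region; (whole slice rotated 25° about Z — lengths, areas and connectivity unchanged). The outline is a single polygon with 9 vertices. Extrusion per mm of travel: 0.8 × 0.24 / (π × 0.875²) = 0.079824. Accumulating E over each segment gives final E = 3.9012.

G0 X-7.52 Y2.74 Z16.80
G1 X-7.25 Y-3.38 E0.4890
G1 X-2.74 Y-7.52 E0.9777
G1 X3.38 Y-7.25 E1.4667
G1 X7.52 Y-2.74 E1.9554
G1 X7.26 Y3.18 E2.4284
G1 X4.12 Y3.04 E2.6793
G1 X-0.61 Y7.37 E3.1912
G1 X-3.38 Y7.25 E3.4125
G1 X-7.52 Y2.74 E3.9012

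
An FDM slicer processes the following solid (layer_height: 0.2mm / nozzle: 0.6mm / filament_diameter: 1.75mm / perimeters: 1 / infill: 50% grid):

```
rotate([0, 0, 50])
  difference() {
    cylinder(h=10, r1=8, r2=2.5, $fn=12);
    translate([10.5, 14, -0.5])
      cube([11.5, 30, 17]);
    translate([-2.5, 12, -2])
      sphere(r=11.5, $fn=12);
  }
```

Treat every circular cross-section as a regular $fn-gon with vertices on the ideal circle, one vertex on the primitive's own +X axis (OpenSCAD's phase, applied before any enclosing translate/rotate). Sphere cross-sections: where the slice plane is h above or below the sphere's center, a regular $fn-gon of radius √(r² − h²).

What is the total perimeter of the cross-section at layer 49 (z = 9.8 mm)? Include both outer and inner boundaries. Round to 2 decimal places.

At z = 9.8 mm: the cone (r1=8→r2=2.5) has section circumradius 2.610 here — a regular 12-gon (perimeter = 2·12·2.610·sin(180°/12) = 16.21 mm); the cube at (10.5, 14) (footprint 11.5×30) is included at this height (perimeter 83.00 mm); the sphere at (-2.5, 12) is not intersected at this z (|z−center|=11.800 > r=11.5); After the difference (first − rest): starting from the cone, the 11.5×30 cube at (10.5, 14) misses the remaining region (no effect) — boundary = 16.21 mm; (rotated 50° about Z; rotation is an isometry so areas/perimeters/island counts are preserved). Overall, the cross-section is a single solid region. Total boundary length (outer) = 16.21 mm.

16.21 mm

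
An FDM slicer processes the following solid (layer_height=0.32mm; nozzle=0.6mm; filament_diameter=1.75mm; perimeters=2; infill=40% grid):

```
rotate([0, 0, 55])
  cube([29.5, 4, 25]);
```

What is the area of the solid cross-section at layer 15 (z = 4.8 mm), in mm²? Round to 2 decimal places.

118.00 mm²

At z = 4.8 mm: the 29.5×4 cube contributes its full rectangle (area 118.00 mm²); (rotated 55° about Z; rotation is an isometry so areas/perimeters/island counts are preserved). Overall, the cross-section is a single solid region. Net area = 118.00 mm².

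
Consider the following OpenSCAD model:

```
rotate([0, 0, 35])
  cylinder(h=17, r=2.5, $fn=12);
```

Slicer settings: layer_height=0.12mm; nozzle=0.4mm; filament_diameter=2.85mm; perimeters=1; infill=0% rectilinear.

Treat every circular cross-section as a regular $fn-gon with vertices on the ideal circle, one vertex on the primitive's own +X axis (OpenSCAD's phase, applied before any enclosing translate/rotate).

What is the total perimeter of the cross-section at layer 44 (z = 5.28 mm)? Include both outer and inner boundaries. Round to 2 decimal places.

15.53 mm

At z = 5.28 mm: the r=2.5 cylinder contributes a regular 12-gon of circumradius 2.5 (perimeter = 2·12·2.500·sin(180°/12) = 15.53 mm); (rotated 35° about Z; rotation is an isometry so areas/perimeters/island counts are preserved). Overall, the cross-section is a single solid region. Total boundary length (outer) = 15.53 mm.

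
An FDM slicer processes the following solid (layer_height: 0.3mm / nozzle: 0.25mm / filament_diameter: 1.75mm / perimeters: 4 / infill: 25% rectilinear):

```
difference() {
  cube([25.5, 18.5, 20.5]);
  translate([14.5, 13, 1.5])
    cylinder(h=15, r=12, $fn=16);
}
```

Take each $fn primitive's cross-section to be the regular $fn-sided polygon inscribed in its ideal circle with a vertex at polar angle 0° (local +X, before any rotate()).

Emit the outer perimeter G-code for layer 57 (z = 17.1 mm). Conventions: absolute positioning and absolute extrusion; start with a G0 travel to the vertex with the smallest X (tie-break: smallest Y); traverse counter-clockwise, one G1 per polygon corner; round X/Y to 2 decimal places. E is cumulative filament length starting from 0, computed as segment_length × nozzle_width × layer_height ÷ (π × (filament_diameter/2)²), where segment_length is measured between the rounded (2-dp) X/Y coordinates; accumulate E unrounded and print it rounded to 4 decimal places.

At z = 17.1 mm: the 25.5×18.5 cube contributes its full rectangle; the cylinder at (14.5, 13) is not intersected at this z (z outside [1.5, 16.5]); Taking the first minus the rest: none of the subtracted shapes is present at this height, so the 25.5×18.5 cube is unchanged — 1 connected region. The outline is a single polygon with 4 vertices. Extrusion per mm of travel: 0.25 × 0.3 / (π × 0.875²) = 0.031181. Accumulating E over each segment gives final E = 2.7440.

G0 X0.00 Y0.00 Z17.10
G1 X25.50 Y0.00 E0.7951
G1 X25.50 Y18.50 E1.3720
G1 X0.00 Y18.50 E2.1671
G1 X0.00 Y0.00 E2.7440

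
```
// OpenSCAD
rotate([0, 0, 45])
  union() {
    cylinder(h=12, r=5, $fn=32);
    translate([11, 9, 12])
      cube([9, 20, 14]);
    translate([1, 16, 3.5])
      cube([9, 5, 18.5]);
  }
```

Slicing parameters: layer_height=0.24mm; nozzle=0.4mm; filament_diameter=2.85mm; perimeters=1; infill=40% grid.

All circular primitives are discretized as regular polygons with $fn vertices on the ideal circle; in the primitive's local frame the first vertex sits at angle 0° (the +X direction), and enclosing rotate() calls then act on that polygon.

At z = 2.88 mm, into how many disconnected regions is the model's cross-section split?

1

At z = 2.88 mm: the cylinder: section is a regular 32-gon, circumradius r=5; the cube at (11, 9) is absent (z outside [12, 26]); the cube at (1, 16) does not reach this height (z outside [3.5, 22]); Combining (union): only the r=5 cylinder is present, so the union is just that shape — 1 connected region; (rotated 45° about Z; rotation is an isometry so areas/perimeters/island counts are preserved). The result has 1 disconnected region.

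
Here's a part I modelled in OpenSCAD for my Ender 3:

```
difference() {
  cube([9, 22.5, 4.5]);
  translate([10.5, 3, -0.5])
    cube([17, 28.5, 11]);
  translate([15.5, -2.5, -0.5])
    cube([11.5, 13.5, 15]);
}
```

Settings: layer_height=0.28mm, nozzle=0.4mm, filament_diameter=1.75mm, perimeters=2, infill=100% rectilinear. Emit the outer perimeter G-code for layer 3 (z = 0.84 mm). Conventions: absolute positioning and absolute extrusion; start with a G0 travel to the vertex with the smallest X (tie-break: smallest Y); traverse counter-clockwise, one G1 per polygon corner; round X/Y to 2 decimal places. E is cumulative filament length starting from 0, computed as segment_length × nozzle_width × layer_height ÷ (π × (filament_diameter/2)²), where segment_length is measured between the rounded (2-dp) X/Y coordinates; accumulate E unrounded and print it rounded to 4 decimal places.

G0 X0.00 Y0.00 Z0.84
G1 X9.00 Y0.00 E0.4191
G1 X9.00 Y22.50 E1.4668
G1 X0.00 Y22.50 E1.8858
G1 X0.00 Y0.00 E2.9335

At z = 0.84 mm: the cube is present — its section is the full 9×22.5 rectangle; the cube at (10.5, 3) (footprint 17×28.5) is included at this height; the cube at (15.5, -2.5) is present — its section is the full 11.5×13.5 rectangle; Taking the first minus the rest: starting from the 9×22.5 cube, the 17×28.5 cube at (10.5, 3) misses the remaining region (no effect); the 11.5×13.5 cube at (15.5, -2.5) misses the remaining region (no effect) — 1 connected region. The outline is a single polygon with 4 vertices. Extrusion per mm of travel: 0.4 × 0.28 / (π × 0.875²) = 0.046564. Accumulating E over each segment gives final E = 2.9335.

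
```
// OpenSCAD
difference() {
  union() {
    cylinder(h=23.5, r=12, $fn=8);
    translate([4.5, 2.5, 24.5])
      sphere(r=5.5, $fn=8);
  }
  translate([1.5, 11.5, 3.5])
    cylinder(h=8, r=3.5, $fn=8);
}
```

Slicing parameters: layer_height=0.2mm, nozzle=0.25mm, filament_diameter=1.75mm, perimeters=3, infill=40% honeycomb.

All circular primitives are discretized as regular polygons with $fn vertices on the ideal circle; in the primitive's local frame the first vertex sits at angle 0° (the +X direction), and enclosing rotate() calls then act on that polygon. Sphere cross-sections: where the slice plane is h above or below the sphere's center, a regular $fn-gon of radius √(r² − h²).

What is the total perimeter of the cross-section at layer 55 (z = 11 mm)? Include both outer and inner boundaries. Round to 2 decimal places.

At z = 11 mm: the cylinder: section is a regular 8-gon, circumradius r=12 (perimeter = 2·8·12.000·sin(180°/8) = 73.48 mm); the sphere at (4.5, 2.5) is absent (|z−center|=13.500 > r=5.5); Merging all regions: only the r=12 cylinder is present, so the union is just that shape — boundary = 73.48 mm; the cylinder at (1.5, 11.5): section is a regular 8-gon, circumradius r=3.5 (perimeter = 2·8·3.500·sin(180°/8) = 21.43 mm); Subtracting the remaining from the first: starting from the result so far, the r=3.5 cylinder at (1.5, 11.5) partially overlaps it — only the 15.27 mm² overlap (of its 34.65 mm²) is removed, clipping the outline — boundary = 75.59 mm. Overall, the cross-section is a single solid region. Total boundary length (outer) = 75.59 mm.

75.59 mm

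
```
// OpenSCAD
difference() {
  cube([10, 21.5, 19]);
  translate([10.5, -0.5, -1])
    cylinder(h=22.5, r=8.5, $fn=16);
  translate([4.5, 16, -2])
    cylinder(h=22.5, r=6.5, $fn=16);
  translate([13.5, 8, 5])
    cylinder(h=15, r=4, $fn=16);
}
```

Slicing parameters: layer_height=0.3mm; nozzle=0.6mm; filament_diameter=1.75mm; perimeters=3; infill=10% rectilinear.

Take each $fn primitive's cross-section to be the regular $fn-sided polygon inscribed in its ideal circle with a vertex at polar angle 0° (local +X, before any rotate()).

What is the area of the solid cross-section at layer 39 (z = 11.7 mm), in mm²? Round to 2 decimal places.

58.28 mm²

At z = 11.7 mm: the 10×21.5 cube contributes its full rectangle (area 215.00 mm²); the r=8.5 cylinder at (10.5, -0.5) contributes a regular 16-gon of circumradius 8.5 (area = (16/2)·8.500²·sin(360°/16) = 221.19 mm²); the r=6.5 cylinder at (4.5, 16) gives a regular 16-gon of circumradius 6.5 (constant along its height) (area = (16/2)·6.500²·sin(360°/16) = 129.35 mm²); the cylinder at (13.5, 8): section is a regular 16-gon, circumradius r=4 (area = (16/2)·4.000²·sin(360°/16) = 48.98 mm²); Subtracting the remaining from the first: starting from the 10×21.5 cube (215.00 mm²), the r=8.5 cylinder at (10.5, -0.5) partially overlaps it — only the 47.10 mm² overlap (of its 221.19 mm²) is removed, clipping the outline; the r=6.5 cylinder at (4.5, 16) partially overlaps it — only the 108.99 mm² overlap (of its 129.35 mm²) is removed, clipping the outline; the r=4 cylinder at (13.5, 8) partially overlaps it — only the 0.63 mm² overlap (of its 48.98 mm²) is removed, clipping the outline — area = 58.28 mm². Overall, the cross-section has 3 separate islands. Net area = 58.28 mm².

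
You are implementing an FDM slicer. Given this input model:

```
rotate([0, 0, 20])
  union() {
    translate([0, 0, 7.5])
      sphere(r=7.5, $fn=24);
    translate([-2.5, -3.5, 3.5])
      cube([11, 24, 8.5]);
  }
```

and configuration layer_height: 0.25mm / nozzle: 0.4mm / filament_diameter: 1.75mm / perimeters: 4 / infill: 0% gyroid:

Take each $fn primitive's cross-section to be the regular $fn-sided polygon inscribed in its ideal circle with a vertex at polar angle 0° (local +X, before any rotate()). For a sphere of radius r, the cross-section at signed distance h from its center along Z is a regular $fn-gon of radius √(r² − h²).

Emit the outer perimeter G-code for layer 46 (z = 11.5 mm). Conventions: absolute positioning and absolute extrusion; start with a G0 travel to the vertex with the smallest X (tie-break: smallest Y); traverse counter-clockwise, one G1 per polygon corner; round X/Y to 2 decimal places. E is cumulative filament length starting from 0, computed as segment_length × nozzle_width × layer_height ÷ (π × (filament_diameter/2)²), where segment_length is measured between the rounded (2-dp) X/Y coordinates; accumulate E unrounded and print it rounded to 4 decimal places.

At z = 11.5 mm: the sphere: section is a regular 24-gon, circumradius = √(r²−h²) = √(7.5²−4²) = 6.344; the cube at (-2.5, -3.5) is present — its section is the full 11×24 rectangle; Combining (union): the regions partially overlap (shared area 76.24 mm²), so overlapping operands fuse into one piece — 1 connected region; (whole slice rotated 20° about Z — lengths, areas and connectivity unchanged). The outline is a single polygon with 19 vertices. Extrusion per mm of travel: 0.4 × 0.25 / (π × 0.875²) = 0.041575. Accumulating E over each segment gives final E = 3.1799.

G0 X-9.36 Y18.41 Z11.50
G1 X-4.32 Y4.57 E0.6124
G1 X-4.86 Y4.08 E0.6427
G1 X-5.75 Y2.68 E0.7117
G1 X-6.25 Y1.10 E0.7806
G1 X-6.32 Y-0.55 E0.8492
G1 X-5.96 Y-2.17 E0.9182
G1 X-5.20 Y-3.64 E0.9870
G1 X-4.08 Y-4.86 E1.0559
G1 X-2.68 Y-5.75 E1.1248
G1 X-1.10 Y-6.25 E1.1937
G1 X0.55 Y-6.32 E1.2624
G1 X2.17 Y-5.96 E1.3314
G1 X3.64 Y-5.20 E1.4002
G1 X4.86 Y-4.08 E1.4690
G1 X5.75 Y-2.68 E1.5380
G1 X6.12 Y-1.50 E1.5894
G1 X9.18 Y-0.38 E1.7249
G1 X0.98 Y22.17 E2.7225
G1 X-9.36 Y18.41 E3.1799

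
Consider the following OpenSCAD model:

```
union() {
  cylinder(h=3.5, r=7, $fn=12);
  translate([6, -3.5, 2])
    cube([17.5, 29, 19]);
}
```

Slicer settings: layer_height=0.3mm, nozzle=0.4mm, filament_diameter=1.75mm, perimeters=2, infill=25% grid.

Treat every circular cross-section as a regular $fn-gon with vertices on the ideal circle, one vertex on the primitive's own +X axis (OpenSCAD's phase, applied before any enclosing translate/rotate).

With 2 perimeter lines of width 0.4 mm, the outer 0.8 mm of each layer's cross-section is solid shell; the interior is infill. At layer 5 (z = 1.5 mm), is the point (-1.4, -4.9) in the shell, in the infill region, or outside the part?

infill

At z = 1.5 mm: the cylinder: section is a regular 12-gon, circumradius r=7; the cube at (6, -3.5) does not reach this height (z outside [2, 21]); Taking the union: only the r=7 cylinder is present, so the union is just that shape — 1 connected region. Overall, the cross-section is a single solid region. The nearest boundary edge runs (-3.50, -6.06)→(-0.00, -7.00); distance from the point to it = 1.67 mm. The point is inside the cross-section and 1.67 mm from the nearest boundary — more than the 0.8 mm shell width (2 × 0.4), so it's in the infill interior.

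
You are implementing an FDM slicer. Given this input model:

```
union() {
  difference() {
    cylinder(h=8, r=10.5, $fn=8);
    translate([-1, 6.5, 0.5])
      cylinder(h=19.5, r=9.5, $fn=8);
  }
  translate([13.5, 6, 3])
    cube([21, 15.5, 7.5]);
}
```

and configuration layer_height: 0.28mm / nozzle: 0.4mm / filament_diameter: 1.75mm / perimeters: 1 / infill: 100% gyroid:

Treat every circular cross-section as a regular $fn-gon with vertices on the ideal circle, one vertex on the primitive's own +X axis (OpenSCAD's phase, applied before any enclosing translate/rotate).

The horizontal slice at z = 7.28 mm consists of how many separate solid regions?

At z = 7.28 mm: the cylinder: section is a regular 8-gon, circumradius r=10.5; the cylinder at (-1, 6.5): section is a regular 8-gon, circumradius r=9.5; After the difference (first − rest): starting from the r=10.5 cylinder, the r=9.5 cylinder at (-1, 6.5) partially overlaps it — only the 159.89 mm² overlap (of its 255.27 mm²) is removed, clipping the outline — 1 connected region; the 21×15.5 cube at (13.5, 6) contributes its full rectangle; Merging all regions: the 2 present regions are separate (no shared area or edge), so areas and boundary lengths simply add and each stays a separate island — 2 connected regions. The result has 2 disconnected regions.

2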